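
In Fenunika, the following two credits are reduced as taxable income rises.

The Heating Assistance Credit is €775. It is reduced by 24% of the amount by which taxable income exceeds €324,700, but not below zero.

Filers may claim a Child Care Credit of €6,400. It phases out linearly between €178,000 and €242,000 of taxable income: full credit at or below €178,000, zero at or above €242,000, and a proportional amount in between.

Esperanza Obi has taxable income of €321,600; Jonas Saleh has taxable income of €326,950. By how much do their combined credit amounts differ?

Esperanza (€321,600): Heating Assistance Credit: €321,600 is at or below the €324,700 threshold, so the full €775 applies. Child Care Credit: €321,600 is at or above €242,000, so the credit is €0. total €775 + €0 = €775
Jonas (€326,950): Heating Assistance Credit: 24% of the €2,250 excess over €324,700 is €540; credit = €775 − €540 = €235. Child Care Credit: €326,950 is at or above €242,000, so the credit is €0. total €235 + €0 = €235
Difference: |€775 − €235| = €540.

€540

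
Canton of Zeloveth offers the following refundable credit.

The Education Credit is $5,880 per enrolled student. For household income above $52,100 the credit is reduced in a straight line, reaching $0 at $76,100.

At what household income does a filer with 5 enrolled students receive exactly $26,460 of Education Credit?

Full credit = 5 × $5,880 = $29,400.
$26,460 is 26,460/29,400 of the full $29,400, so 2,940/29,400 of the $24,000 range has been used: income = $52,100 + $24,000 × 2,940/29,400 = $54,500.

$54,500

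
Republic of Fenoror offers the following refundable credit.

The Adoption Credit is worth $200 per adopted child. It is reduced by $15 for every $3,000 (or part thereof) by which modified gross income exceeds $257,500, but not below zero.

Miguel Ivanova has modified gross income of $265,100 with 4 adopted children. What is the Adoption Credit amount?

$755

Adoption Credit: base = 4 × $200 = $800. income exceeds $257,500 by $7,600, which is 3 full-or-partial $3,000 increments; reduction = 3 × $15 = $45, leaving $755.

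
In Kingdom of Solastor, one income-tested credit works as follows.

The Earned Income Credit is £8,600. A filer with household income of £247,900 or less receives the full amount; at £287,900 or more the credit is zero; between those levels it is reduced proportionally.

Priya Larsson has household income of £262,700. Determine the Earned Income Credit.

Earned Income Credit: £262,700 is £14,800 into a £40,000 phase-out range, leaving 25,200/40,000 of the credit: £8,600 × 25,200/40,000 = £5,418.

£5,418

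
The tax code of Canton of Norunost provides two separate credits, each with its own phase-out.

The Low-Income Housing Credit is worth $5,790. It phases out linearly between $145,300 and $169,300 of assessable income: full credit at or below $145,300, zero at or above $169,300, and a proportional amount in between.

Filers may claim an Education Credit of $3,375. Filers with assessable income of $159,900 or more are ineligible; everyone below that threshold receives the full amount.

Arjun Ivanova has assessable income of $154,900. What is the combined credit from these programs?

$6,849

Low-Income Housing Credit: $154,900 is $9,600 into a $24,000 phase-out range, leaving 14,400/24,000 of the credit: $5,790 × 14,400/24,000 = $3,474.
Education Credit: $154,900 is below the $159,900 cutoff, so the full $3,375 applies.
Total: $3,474 + $3,375 = $6,849.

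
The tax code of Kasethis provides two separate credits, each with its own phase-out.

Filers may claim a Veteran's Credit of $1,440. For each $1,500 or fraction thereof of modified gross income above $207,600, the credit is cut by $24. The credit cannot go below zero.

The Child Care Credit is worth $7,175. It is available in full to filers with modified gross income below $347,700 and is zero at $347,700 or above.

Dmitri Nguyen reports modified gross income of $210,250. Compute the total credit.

Veteran's Credit: income exceeds $207,600 by $2,650, which is 2 full-or-partial $1,500 increments; reduction = 2 × $24 = $48, leaving $1,392.
Child Care Credit: $210,250 is below the $347,700 cutoff, so the full $7,175 applies.
Total: $1,392 + $7,175 = $8,567.

$8,567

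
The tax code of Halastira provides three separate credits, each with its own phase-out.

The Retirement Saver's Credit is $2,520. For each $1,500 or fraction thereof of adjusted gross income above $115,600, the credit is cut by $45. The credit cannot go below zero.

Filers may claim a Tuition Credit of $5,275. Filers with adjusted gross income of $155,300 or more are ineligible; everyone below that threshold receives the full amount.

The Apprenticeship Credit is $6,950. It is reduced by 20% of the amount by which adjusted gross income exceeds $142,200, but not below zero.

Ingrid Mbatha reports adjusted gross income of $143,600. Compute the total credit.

$13,610

Retirement Saver's Credit: income exceeds $115,600 by $28,000, which is 19 full-or-partial $1,500 increments; reduction = 19 × $45 = $855, leaving $1,665.
Tuition Credit: $143,600 is below the $155,300 cutoff, so the full $5,275 applies.
Apprenticeship Credit: 20% of the $1,400 excess over $142,200 is $280; credit = $6,950 − $280 = $6,670.
Total: $1,665 + $5,275 + $6,670 = $13,610.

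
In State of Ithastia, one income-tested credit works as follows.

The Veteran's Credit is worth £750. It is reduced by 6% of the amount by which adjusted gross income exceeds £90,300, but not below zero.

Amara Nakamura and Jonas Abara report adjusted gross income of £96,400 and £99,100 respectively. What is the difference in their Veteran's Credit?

£162

Amara (£96,400): Veteran's Credit: 6% of the £6,100 excess over £90,300 is £366; credit = £750 − £366 = £384.
Jonas (£99,100): Veteran's Credit: 6% of the £8,800 excess over £90,300 is £528; credit = £750 − £528 = £222.
Difference: |£384 − £222| = £162.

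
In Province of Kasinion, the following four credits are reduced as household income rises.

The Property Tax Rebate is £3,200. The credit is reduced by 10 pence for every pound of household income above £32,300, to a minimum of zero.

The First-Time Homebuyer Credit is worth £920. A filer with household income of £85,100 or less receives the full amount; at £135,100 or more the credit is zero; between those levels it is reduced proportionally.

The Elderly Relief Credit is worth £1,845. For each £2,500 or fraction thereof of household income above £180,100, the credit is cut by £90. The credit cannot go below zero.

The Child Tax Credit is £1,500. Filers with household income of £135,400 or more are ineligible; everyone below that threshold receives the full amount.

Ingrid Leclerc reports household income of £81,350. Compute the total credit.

£4,265

Property Tax Rebate: 10% of the £49,050 excess over £32,300 is £4,905 ≥ base, so the credit is £0.
First-Time Homebuyer Credit: £81,350 is at or below the £85,100 threshold, so the full £920 applies.
Elderly Relief Credit: £81,350 is at or below the £180,100 threshold, so the full £1,845 applies.
Child Tax Credit: £81,350 is below the £135,400 cutoff, so the full £1,500 applies.
Total: £0 + £920 + £1,845 + £1,500 = £4,265.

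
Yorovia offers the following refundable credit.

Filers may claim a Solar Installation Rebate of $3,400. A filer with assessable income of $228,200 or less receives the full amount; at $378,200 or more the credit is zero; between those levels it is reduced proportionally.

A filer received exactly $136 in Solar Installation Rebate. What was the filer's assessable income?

$372,200

$136 is 136/3,400 of the full $3,400, so 3,264/3,400 of the $150,000 range has been used: income = $228,200 + $150,000 × 3,264/3,400 = $372,200.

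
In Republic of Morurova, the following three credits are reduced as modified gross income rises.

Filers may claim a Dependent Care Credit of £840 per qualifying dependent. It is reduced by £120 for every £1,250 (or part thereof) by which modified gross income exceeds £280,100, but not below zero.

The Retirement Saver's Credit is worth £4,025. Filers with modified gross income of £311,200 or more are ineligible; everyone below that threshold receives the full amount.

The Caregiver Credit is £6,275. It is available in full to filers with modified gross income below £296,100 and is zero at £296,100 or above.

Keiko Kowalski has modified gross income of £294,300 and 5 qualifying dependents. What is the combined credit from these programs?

Dependent Care Credit: base = 5 × £840 = £4,200. income exceeds £280,100 by £14,200, which is 12 full-or-partial £1,250 increments; reduction = 12 × £120 = £1,440, leaving £2,760.
Retirement Saver's Credit: £294,300 is below the £311,200 cutoff, so the full £4,025 applies.
Caregiver Credit: £294,300 is below the £296,100 cutoff, so the full £6,275 applies.
Total: £2,760 + £4,025 + £6,275 = £13,060.

£13,060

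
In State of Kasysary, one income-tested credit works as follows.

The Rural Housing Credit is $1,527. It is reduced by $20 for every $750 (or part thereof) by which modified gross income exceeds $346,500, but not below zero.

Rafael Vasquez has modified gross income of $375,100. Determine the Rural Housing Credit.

Rural Housing Credit: income exceeds $346,500 by $28,600, which is 39 full-or-partial $750 increments; reduction = 39 × $20 = $780, leaving $747.

$747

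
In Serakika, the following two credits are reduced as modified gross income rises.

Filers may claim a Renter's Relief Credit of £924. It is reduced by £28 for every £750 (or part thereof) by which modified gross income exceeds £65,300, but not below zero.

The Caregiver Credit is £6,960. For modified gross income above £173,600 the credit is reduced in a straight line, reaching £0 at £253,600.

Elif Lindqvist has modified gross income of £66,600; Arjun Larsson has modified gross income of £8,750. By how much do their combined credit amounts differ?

Elif (£66,600): Renter's Relief Credit: income exceeds £65,300 by £1,300, which is 2 full-or-partial £750 increments; reduction = 2 × £28 = £56, leaving £868. Caregiver Credit: £66,600 is at or below the £173,600 threshold, so the full £6,960 applies. total £868 + £6,960 = £7,828
Arjun (£8,750): Renter's Relief Credit: £8,750 is at or below the £65,300 threshold, so the full £924 applies. Caregiver Credit: £8,750 is at or below the £173,600 threshold, so the full £6,960 applies. total £924 + £6,960 = £7,884
Difference: |£7,828 − £7,884| = £56.

£56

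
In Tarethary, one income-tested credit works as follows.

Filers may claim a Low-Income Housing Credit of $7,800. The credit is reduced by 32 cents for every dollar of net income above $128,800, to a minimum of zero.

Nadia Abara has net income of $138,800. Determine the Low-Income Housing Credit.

$4,600

Low-Income Housing Credit: 32% of the $10,000 excess over $128,800 is $3,200; credit = $7,800 − $3,200 = $4,600.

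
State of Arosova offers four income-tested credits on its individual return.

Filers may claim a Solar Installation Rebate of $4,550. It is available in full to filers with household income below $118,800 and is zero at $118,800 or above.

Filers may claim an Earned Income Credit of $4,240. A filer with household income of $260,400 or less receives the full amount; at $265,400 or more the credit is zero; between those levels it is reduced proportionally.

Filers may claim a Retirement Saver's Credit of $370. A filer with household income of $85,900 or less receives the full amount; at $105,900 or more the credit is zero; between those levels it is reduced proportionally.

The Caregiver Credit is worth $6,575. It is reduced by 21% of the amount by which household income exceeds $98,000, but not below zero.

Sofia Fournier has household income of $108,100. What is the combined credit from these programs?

$13,244

Solar Installation Rebate: $108,100 is below the $118,800 cutoff, so the full $4,550 applies.
Earned Income Credit: $108,100 is at or below the $260,400 threshold, so the full $4,240 applies.
Retirement Saver's Credit: $108,100 is at or above $105,900, so the credit is $0.
Caregiver Credit: 21% of the $10,100 excess over $98,000 is $2,121; credit = $6,575 − $2,121 = $4,454.
Total: $4,550 + $4,240 + $0 + $4,454 = $13,244.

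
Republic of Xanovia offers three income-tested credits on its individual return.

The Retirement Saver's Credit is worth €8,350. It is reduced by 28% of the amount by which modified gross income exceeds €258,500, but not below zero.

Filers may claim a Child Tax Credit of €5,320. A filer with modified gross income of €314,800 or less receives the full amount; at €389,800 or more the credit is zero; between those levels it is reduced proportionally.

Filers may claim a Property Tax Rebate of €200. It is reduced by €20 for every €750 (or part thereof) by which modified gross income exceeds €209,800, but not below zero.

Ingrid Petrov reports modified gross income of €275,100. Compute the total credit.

Retirement Saver's Credit: 28% of the €16,600 excess over €258,500 is €4,648; credit = €8,350 − €4,648 = €3,702.
Child Tax Credit: €275,100 is at or below the €314,800 threshold, so the full €5,320 applies.
Property Tax Rebate: income exceeds €209,800 by €65,300 → 88 increments × €20 = €1,760 ≥ base, so the credit is €0.
Total: €3,702 + €5,320 + €0 = €9,022.

€9,022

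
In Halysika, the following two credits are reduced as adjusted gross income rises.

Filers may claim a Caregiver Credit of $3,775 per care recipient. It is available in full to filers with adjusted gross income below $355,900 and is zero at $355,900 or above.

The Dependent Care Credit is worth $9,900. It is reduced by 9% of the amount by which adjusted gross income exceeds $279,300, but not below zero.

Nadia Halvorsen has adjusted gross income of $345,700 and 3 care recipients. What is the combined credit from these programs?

$15,249

Caregiver Credit: base = 3 × $3,775 = $11,325. $345,700 is below the $355,900 cutoff, so the full $11,325 applies.
Dependent Care Credit: 9% of the $66,400 excess over $279,300 is $5,976; credit = $9,900 − $5,976 = $3,924.
Total: $11,325 + $3,924 = $15,249.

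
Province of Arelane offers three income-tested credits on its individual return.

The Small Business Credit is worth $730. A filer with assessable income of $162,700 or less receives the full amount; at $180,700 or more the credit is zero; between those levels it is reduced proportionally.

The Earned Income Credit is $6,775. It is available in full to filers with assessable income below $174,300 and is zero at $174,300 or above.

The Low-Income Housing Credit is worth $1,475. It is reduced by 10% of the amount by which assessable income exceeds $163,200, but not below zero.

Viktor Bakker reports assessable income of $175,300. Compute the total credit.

$484

Small Business Credit: $175,300 is $12,600 into a $18,000 phase-out range, leaving 5,400/18,000 of the credit: $730 × 5,400/18,000 = $219.
Earned Income Credit: $175,300 meets or exceeds the $174,300 cutoff, so the credit is $0.
Low-Income Housing Credit: 10% of the $12,100 excess over $163,200 is $1,210; credit = $1,475 − $1,210 = $265.
Total: $219 + $0 + $265 = $484.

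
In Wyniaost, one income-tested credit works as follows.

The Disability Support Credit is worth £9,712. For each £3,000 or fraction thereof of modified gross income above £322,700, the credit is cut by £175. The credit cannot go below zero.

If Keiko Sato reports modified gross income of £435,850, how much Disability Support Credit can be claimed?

Disability Support Credit: income exceeds £322,700 by £113,150, which is 38 full-or-partial £3,000 increments; reduction = 38 × £175 = £6,650, leaving £3,062.

£3,062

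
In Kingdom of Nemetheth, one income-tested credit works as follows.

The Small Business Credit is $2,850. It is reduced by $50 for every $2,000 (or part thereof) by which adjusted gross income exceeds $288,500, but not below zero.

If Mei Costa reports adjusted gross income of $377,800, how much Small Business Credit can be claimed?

Small Business Credit: income exceeds $288,500 by $89,300, which is 45 full-or-partial $2,000 increments; reduction = 45 × $50 = $2,250, leaving $600.

$600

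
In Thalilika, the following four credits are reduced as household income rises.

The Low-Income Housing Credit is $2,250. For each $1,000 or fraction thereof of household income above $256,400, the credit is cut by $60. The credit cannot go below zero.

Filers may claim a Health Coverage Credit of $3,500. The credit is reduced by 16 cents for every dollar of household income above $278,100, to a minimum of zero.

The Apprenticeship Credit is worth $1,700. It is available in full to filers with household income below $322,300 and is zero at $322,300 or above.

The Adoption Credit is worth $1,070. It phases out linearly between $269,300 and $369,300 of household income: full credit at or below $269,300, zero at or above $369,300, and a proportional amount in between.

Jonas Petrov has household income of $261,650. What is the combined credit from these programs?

Low-Income Housing Credit: income exceeds $256,400 by $5,250, which is 6 full-or-partial $1,000 increments; reduction = 6 × $60 = $360, leaving $1,890.
Health Coverage Credit: $261,650 is at or below the $278,100 threshold, so the full $3,500 applies.
Apprenticeship Credit: $261,650 is below the $322,300 cutoff, so the full $1,700 applies.
Adoption Credit: $261,650 is at or below the $269,300 threshold, so the full $1,070 applies.
Total: $1,890 + $3,500 + $1,700 + $1,070 = $8,160.

$8,160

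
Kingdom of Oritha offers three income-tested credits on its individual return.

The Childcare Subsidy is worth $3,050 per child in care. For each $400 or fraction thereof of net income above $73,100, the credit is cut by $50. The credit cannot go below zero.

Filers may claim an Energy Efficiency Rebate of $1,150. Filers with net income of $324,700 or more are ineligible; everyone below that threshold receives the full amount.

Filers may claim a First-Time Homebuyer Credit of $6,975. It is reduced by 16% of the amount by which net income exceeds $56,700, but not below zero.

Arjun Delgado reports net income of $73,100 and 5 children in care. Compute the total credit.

Childcare Subsidy: base = 5 × $3,050 = $15,250. $73,100 is at or below the $73,100 threshold, so the full $15,250 applies.
Energy Efficiency Rebate: $73,100 is below the $324,700 cutoff, so the full $1,150 applies.
First-Time Homebuyer Credit: 16% of the $16,400 excess over $56,700 is $2,624; credit = $6,975 − $2,624 = $4,351.
Total: $15,250 + $1,150 + $4,351 = $20,751.

$20,751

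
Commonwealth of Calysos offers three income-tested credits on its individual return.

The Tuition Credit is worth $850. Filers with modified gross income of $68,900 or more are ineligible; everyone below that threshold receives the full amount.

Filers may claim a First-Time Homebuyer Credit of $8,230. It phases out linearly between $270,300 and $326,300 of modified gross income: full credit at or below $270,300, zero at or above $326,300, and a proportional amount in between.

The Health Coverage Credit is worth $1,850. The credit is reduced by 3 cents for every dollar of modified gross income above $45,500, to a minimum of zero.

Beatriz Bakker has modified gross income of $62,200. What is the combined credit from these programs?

$10,429

Tuition Credit: $62,200 is below the $68,900 cutoff, so the full $850 applies.
First-Time Homebuyer Credit: $62,200 is at or below the $270,300 threshold, so the full $8,230 applies.
Health Coverage Credit: 3% of the $16,700 excess over $45,500 is $501; credit = $1,850 − $501 = $1,349.
Total: $850 + $8,230 + $1,349 = $10,429.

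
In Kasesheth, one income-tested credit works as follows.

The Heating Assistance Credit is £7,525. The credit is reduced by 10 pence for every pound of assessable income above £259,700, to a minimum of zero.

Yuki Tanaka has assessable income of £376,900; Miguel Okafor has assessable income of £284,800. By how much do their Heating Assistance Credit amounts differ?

£5,015

Yuki (£376,900): Heating Assistance Credit: 10% of the £117,200 excess over £259,700 is £11,720 ≥ base, so the credit is £0.
Miguel (£284,800): Heating Assistance Credit: 10% of the £25,100 excess over £259,700 is £2,510; credit = £7,525 − £2,510 = £5,015.
Difference: |£0 − £5,015| = £5,015.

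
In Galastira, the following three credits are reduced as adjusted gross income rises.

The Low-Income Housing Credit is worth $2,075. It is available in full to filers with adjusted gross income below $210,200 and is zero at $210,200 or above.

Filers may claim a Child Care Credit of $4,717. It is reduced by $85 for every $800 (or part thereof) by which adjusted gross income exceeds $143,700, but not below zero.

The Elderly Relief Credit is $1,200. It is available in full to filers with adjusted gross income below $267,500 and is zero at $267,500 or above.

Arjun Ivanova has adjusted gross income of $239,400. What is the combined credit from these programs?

$1,200

Low-Income Housing Credit: $239,400 meets or exceeds the $210,200 cutoff, so the credit is $0.
Child Care Credit: income exceeds $143,700 by $95,700 → 120 increments × $85 = $10,200 ≥ base, so the credit is $0.
Elderly Relief Credit: $239,400 is below the $267,500 cutoff, so the full $1,200 applies.
Total: $0 + $0 + $1,200 = $1,200.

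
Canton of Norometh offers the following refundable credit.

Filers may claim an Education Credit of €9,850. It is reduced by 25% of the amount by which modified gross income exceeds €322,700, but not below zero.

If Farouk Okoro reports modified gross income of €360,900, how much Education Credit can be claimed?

Education Credit: 25% of the €38,200 excess over €322,700 is €9,550; credit = €9,850 − €9,550 = €300.

€300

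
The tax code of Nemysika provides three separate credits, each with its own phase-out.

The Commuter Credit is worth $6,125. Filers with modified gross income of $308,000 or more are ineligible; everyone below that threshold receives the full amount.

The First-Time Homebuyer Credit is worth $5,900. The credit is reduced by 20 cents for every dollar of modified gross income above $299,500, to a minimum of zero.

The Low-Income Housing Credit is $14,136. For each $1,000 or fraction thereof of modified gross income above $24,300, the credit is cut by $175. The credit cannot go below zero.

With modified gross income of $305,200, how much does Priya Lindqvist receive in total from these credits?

$10,885

Commuter Credit: $305,200 is below the $308,000 cutoff, so the full $6,125 applies.
First-Time Homebuyer Credit: 20% of the $5,700 excess over $299,500 is $1,140; credit = $5,900 − $1,140 = $4,760.
Low-Income Housing Credit: income exceeds $24,300 by $280,900 → 281 increments × $175 = $49,175 ≥ base, so the credit is $0.
Total: $6,125 + $4,760 + $0 = $10,885.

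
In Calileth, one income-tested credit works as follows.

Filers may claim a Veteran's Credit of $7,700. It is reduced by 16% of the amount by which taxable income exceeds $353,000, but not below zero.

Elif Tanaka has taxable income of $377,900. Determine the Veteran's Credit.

Veteran's Credit: 16% of the $24,900 excess over $353,000 is $3,984; credit = $7,700 − $3,984 = $3,716.

$3,716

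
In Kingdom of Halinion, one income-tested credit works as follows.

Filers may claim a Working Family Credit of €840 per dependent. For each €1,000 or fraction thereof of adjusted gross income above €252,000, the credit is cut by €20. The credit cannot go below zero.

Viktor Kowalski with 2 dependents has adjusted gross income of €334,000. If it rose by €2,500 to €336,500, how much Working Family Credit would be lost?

At €334,000 — base = 2 × €840 = €1,680. income exceeds €252,000 by €82,000, which is 82 full-or-partial €1,000 increments; reduction = 82 × €20 = €1,640, leaving €40.
At €336,500 — base = 2 × €840 = €1,680. income exceeds €252,000 by €84,500 → 85 increments × €20 = €1,700 ≥ base, so the credit is €0.
Lost: €40 − €0 = €40.

€40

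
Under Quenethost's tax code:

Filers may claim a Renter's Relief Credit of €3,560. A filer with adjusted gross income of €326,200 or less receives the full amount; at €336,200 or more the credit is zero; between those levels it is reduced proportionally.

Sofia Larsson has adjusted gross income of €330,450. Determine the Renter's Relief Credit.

Renter's Relief Credit: €330,450 is €4,250 into a €10,000 phase-out range, leaving 5,750/10,000 of the credit: €3,560 × 5,750/10,000 = €2,047.

€2,047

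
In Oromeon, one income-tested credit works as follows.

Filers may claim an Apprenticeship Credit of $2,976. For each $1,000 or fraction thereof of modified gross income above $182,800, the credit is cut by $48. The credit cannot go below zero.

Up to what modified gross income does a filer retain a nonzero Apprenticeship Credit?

After 61 increments the reduction is 61 × $48 = $2,928, leaving $48; one more increment wipes it out. Increment 61 ends at excess 61 × $1,000 = $61,000, so the highest qualifying income is $182,800 + $61,000 = $243,800.

$243,800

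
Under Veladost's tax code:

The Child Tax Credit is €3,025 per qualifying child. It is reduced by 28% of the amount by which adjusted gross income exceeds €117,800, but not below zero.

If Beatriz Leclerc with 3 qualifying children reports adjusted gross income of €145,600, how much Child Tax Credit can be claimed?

€1,291

Child Tax Credit: base = 3 × €3,025 = €9,075. 28% of the €27,800 excess over €117,800 is €7,784; credit = €9,075 − €7,784 = €1,291.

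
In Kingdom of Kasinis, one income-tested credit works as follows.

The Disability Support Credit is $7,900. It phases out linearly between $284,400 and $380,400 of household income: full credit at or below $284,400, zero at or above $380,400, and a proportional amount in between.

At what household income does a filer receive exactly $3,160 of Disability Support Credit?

$3,160 is 3,160/7,900 of the full $7,900, so 4,740/7,900 of the $96,000 range has been used: income = $284,400 + $96,000 × 4,740/7,900 = $342,000.

$342,000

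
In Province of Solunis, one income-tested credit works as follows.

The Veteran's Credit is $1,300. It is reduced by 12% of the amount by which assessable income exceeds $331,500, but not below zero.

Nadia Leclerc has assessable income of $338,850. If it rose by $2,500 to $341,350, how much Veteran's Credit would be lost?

$300

At $338,850 — 12% of the $7,350 excess over $331,500 is $882; credit = $1,300 − $882 = $418.
At $341,350 — 12% of the $9,850 excess over $331,500 is $1,182; credit = $1,300 − $1,182 = $118.
Lost: $418 − $118 = $300.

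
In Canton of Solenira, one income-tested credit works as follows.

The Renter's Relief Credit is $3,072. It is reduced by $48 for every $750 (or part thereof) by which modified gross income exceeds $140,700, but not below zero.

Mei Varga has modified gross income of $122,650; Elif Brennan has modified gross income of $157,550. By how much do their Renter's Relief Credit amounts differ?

$1,104

Mei ($122,650): Renter's Relief Credit: $122,650 is at or below the $140,700 threshold, so the full $3,072 applies.
Elif ($157,550): Renter's Relief Credit: income exceeds $140,700 by $16,850, which is 23 full-or-partial $750 increments; reduction = 23 × $48 = $1,104, leaving $1,968.
Difference: |$3,072 − $1,968| = $1,104.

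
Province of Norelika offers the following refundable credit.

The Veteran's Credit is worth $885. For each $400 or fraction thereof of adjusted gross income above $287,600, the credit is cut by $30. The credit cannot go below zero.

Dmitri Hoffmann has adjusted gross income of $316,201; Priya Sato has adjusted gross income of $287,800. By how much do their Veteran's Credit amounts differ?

$855

Dmitri ($316,201): Veteran's Credit: income exceeds $287,600 by $28,601 → 72 increments × $30 = $2,160 ≥ base, so the credit is $0.
Priya ($287,800): Veteran's Credit: income exceeds $287,600 by $200, which is 1 full-or-partial $400 increment; reduction = 1 × $30 = $30, leaving $855.
Difference: |$0 − $855| = $855.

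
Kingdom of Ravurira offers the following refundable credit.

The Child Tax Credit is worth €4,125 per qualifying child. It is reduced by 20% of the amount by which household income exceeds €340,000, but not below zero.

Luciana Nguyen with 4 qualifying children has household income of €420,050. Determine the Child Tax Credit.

Child Tax Credit: base = 4 × €4,125 = €16,500. 20% of the €80,050 excess over €340,000 is €16,010; credit = €16,500 − €16,010 = €490.

€490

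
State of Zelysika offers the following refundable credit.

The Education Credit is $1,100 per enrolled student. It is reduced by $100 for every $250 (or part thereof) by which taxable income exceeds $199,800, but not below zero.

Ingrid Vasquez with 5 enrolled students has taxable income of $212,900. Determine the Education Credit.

$200

Education Credit: base = 5 × $1,100 = $5,500. income exceeds $199,800 by $13,100, which is 53 full-or-partial $250 increments; reduction = 53 × $100 = $5,300, leaving $200.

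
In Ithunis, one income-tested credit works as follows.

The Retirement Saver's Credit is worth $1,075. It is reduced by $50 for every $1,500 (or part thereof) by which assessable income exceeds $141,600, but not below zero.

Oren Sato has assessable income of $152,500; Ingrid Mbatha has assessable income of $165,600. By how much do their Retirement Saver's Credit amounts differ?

$400

Oren ($152,500): Retirement Saver's Credit: income exceeds $141,600 by $10,900, which is 8 full-or-partial $1,500 increments; reduction = 8 × $50 = $400, leaving $675.
Ingrid ($165,600): Retirement Saver's Credit: income exceeds $141,600 by $24,000, which is 16 full-or-partial $1,500 increments; reduction = 16 × $50 = $800, leaving $275.
Difference: |$675 − $275| = $400.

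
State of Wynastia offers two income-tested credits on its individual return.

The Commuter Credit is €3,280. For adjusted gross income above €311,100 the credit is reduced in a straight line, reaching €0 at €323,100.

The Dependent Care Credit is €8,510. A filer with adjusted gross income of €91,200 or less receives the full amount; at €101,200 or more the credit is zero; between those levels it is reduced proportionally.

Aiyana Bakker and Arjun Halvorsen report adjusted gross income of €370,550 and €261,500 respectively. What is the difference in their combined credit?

Aiyana (€370,550): Commuter Credit: €370,550 is at or above €323,100, so the credit is €0. Dependent Care Credit: €370,550 is at or above €101,200, so the credit is €0. total €0 + €0 = €0
Arjun (€261,500): Commuter Credit: €261,500 is at or below the €311,100 threshold, so the full €3,280 applies. Dependent Care Credit: €261,500 is at or above €101,200, so the credit is €0. total €3,280 + €0 = €3,280
Difference: |€0 − €3,280| = €3,280.

€3,280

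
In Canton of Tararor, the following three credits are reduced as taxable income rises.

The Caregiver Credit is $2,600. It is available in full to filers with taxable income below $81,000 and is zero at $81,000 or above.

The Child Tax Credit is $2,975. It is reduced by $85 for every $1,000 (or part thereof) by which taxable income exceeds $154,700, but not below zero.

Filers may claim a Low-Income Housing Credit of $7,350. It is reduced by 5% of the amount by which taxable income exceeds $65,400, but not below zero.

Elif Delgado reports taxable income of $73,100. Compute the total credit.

$12,540

Caregiver Credit: $73,100 is below the $81,000 cutoff, so the full $2,600 applies.
Child Tax Credit: $73,100 is at or below the $154,700 threshold, so the full $2,975 applies.
Low-Income Housing Credit: 5% of the $7,700 excess over $65,400 is $385; credit = $7,350 − $385 = $6,965.
Total: $2,600 + $2,975 + $6,965 = $12,540.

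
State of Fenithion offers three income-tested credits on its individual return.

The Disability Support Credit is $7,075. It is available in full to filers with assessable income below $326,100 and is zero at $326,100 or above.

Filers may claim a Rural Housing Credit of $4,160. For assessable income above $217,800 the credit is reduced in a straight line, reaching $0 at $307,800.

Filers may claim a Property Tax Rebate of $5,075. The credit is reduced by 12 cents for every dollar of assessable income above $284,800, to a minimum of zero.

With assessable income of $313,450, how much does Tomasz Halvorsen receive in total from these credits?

Disability Support Credit: $313,450 is below the $326,100 cutoff, so the full $7,075 applies.
Rural Housing Credit: $313,450 is at or above $307,800, so the credit is $0.
Property Tax Rebate: 12% of the $28,650 excess over $284,800 is $3,438; credit = $5,075 − $3,438 = $1,637.
Total: $7,075 + $0 + $1,637 = $8,712.

$8,712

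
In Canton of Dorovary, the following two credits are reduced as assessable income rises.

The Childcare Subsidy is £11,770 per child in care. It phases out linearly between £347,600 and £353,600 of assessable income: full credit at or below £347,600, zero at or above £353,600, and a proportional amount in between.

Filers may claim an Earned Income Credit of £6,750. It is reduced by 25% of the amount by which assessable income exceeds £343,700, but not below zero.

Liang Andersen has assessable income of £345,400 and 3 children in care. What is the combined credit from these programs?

£41,635

Childcare Subsidy: base = 3 × £11,770 = £35,310. £345,400 is at or below the £347,600 threshold, so the full £35,310 applies.
Earned Income Credit: 25% of the £1,700 excess over £343,700 is £425; credit = £6,750 − £425 = £6,325.
Total: £35,310 + £6,325 = £41,635.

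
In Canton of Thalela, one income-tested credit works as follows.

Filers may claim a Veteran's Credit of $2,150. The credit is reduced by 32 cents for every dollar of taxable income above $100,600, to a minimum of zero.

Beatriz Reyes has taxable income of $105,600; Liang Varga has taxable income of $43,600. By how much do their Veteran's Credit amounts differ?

Beatriz ($105,600): Veteran's Credit: 32% of the $5,000 excess over $100,600 is $1,600; credit = $2,150 − $1,600 = $550.
Liang ($43,600): Veteran's Credit: $43,600 is at or below the $100,600 threshold, so the full $2,150 applies.
Difference: |$550 − $2,150| = $1,600.

$1,600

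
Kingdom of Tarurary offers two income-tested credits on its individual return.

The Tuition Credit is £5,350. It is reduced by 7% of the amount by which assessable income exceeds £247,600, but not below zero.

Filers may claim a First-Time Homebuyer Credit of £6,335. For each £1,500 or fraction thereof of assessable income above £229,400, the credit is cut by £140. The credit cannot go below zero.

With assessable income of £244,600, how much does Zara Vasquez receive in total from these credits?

Tuition Credit: £244,600 is at or below the £247,600 threshold, so the full £5,350 applies.
First-Time Homebuyer Credit: income exceeds £229,400 by £15,200, which is 11 full-or-partial £1,500 increments; reduction = 11 × £140 = £1,540, leaving £4,795.
Total: £5,350 + £4,795 = £10,145.

£10,145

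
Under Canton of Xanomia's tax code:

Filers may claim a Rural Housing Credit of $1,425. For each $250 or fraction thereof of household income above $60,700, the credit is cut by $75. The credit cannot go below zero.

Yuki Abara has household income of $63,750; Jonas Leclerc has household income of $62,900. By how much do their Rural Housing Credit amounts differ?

Yuki ($63,750): Rural Housing Credit: income exceeds $60,700 by $3,050, which is 13 full-or-partial $250 increments; reduction = 13 × $75 = $975, leaving $450.
Jonas ($62,900): Rural Housing Credit: income exceeds $60,700 by $2,200, which is 9 full-or-partial $250 increments; reduction = 9 × $75 = $675, leaving $750.
Difference: |$450 − $750| = $300.

$300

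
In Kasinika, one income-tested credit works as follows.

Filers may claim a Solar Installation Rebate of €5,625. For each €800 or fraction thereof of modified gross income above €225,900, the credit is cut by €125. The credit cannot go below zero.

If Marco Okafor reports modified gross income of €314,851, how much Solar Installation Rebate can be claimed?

Solar Installation Rebate: income exceeds €225,900 by €88,951 → 112 increments × €125 = €14,000 ≥ base, so the credit is €0.

€0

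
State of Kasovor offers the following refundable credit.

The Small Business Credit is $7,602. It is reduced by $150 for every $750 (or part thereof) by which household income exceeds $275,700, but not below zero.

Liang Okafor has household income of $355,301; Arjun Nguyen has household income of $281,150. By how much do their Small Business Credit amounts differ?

$6,402

Liang ($355,301): Small Business Credit: income exceeds $275,700 by $79,601 → 107 increments × $150 = $16,050 ≥ base, so the credit is $0.
Arjun ($281,150): Small Business Credit: income exceeds $275,700 by $5,450, which is 8 full-or-partial $750 increments; reduction = 8 × $150 = $1,200, leaving $6,402.
Difference: |$0 − $6,402| = $6,402.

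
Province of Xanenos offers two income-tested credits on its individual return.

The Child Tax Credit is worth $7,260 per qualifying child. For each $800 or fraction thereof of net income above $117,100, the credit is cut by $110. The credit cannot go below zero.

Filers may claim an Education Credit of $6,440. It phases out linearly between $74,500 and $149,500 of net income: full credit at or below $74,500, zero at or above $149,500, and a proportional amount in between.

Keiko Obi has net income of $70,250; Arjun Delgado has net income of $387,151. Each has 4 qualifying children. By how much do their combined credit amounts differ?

$35,480

Keiko ($70,250): Child Tax Credit: base = 4 × $7,260 = $29,040. $70,250 is at or below the $117,100 threshold, so the full $29,040 applies. Education Credit: $70,250 is at or below the $74,500 threshold, so the full $6,440 applies. total $29,040 + $6,440 = $35,480
Arjun ($387,151): Child Tax Credit: base = 4 × $7,260 = $29,040. income exceeds $117,100 by $270,051 → 338 increments × $110 = $37,180 ≥ base, so the credit is $0. Education Credit: $387,151 is at or above $149,500, so the credit is $0. total $0 + $0 = $0
Difference: |$35,480 − $0| = $35,480.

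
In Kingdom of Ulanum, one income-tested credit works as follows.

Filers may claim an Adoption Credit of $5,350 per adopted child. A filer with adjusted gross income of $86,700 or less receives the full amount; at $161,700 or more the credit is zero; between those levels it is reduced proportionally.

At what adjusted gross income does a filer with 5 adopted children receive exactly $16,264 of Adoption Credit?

$116,100

Full credit = 5 × $5,350 = $26,750.
$16,264 is 16,264/26,750 of the full $26,750, so 10,486/26,750 of the $75,000 range has been used: income = $86,700 + $75,000 × 10,486/26,750 = $116,100.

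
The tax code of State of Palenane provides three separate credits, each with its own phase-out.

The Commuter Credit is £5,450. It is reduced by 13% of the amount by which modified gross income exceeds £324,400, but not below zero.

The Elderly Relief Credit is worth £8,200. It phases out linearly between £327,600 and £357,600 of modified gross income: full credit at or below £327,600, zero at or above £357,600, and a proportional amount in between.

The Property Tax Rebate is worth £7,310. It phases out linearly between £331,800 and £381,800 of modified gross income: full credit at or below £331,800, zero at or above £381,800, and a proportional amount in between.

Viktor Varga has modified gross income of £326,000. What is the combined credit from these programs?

Commuter Credit: 13% of the £1,600 excess over £324,400 is £208; credit = £5,450 − £208 = £5,242.
Elderly Relief Credit: £326,000 is at or below the £327,600 threshold, so the full £8,200 applies.
Property Tax Rebate: £326,000 is at or below the £331,800 threshold, so the full £7,310 applies.
Total: £5,242 + £8,200 + £7,310 = £20,752.

£20,752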